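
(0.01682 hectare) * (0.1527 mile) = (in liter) 4.133e+07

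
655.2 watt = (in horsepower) 0.8786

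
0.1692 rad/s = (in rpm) 1.616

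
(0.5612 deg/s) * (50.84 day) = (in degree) 2.465e+06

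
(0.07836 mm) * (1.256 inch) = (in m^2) 2.5e-06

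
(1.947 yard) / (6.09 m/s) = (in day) 3.384e-06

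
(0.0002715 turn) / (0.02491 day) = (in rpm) 7.569e-06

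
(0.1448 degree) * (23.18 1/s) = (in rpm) 0.5594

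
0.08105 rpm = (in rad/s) 0.008488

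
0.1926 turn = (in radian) 1.21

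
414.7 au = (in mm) 6.204e+16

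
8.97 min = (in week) 0.0008899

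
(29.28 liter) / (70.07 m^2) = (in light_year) 4.417e-20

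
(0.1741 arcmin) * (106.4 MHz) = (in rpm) 5.146e+04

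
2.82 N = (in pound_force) 0.634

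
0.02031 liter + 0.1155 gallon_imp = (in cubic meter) 0.0005454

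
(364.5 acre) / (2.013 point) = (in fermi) 2.077e+24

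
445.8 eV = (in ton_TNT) 1.707e-26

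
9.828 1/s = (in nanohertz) 9.828e+09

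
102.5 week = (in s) 6.199e+07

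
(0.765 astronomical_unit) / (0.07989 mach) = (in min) 7.012e+07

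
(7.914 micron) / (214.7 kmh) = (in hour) 3.686e-11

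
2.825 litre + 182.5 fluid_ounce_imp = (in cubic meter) 0.00801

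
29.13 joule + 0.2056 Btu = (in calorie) 58.81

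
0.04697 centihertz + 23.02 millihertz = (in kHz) 2.349e-05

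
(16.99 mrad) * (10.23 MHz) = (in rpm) 1.66e+06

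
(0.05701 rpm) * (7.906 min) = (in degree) 162.3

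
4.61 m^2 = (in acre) 0.001139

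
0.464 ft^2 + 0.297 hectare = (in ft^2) 3.197e+04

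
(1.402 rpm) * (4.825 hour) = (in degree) 1.461e+05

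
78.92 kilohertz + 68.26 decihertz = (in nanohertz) 7.893e+13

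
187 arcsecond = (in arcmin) 3.117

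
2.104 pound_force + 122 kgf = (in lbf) 271.1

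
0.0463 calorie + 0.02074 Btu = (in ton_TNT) 5.276e-09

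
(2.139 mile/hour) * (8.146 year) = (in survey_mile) 1.526e+05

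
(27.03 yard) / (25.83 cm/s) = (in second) 95.69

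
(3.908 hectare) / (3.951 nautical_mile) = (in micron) 5.341e+06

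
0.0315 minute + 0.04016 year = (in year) 0.04016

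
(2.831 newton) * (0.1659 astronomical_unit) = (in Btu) 6.659e+07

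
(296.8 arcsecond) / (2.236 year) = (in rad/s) 2.041e-11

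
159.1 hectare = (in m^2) 1.591e+06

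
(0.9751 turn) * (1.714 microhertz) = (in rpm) 0.0001003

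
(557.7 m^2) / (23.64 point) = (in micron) 6.687e+10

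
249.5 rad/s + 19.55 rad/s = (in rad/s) 269.1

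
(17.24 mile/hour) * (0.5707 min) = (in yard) 288.6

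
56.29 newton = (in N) 56.29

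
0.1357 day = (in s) 1.172e+04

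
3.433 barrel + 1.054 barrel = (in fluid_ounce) 2.412e+04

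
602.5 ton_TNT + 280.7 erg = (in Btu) 2.389e+09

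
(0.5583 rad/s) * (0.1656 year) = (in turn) 4.64e+05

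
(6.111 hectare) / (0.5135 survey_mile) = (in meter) 73.95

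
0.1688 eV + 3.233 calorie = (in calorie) 3.233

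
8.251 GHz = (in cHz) 8.251e+11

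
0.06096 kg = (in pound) 0.1344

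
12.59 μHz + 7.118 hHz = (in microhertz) 7.118e+08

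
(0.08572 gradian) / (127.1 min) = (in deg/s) 1.012e-05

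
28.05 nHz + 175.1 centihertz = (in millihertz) 1751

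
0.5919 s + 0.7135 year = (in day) 260.4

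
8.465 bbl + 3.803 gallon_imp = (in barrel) 8.574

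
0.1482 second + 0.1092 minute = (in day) 7.755e-05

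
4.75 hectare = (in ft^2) 5.113e+05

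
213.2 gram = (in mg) 2.132e+05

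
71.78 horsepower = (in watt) 5.353e+04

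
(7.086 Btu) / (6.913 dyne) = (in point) 3.066e+11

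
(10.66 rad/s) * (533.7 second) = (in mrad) 5.689e+06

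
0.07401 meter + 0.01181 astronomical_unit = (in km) 1.767e+06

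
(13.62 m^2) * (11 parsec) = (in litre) 4.623e+21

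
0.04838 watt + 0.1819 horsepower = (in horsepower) 0.182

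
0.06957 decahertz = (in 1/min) 41.74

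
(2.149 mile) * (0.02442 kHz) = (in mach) 248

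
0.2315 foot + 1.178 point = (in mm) 70.98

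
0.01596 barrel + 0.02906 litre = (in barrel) 0.01614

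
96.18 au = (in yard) 1.574e+13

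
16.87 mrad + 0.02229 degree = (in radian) 0.01726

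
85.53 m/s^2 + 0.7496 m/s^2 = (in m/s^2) 86.28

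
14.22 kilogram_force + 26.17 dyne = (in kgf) 14.22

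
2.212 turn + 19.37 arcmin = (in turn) 2.213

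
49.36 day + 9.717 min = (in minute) 7.109e+04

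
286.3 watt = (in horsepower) 0.3839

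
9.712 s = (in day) 0.0001124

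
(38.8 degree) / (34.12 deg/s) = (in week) 1.88e-06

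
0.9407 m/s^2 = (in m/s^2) 0.9407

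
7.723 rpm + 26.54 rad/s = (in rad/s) 27.35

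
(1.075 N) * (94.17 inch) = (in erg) 2.571e+07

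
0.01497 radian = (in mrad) 14.97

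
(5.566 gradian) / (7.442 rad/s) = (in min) 0.0001958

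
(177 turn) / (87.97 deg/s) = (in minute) 12.07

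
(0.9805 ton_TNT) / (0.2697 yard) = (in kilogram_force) 1.696e+09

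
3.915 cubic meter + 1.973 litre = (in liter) 3917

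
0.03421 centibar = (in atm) 0.0003376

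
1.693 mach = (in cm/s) 5.765e+04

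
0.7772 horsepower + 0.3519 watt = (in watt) 579.9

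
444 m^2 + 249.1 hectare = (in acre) 615.6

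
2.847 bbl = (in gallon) 119.6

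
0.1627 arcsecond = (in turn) 1.255e-07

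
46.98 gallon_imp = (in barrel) 1.343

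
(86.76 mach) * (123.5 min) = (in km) 2.189e+05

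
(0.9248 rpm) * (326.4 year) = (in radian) 9.969e+08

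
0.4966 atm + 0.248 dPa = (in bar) 0.5032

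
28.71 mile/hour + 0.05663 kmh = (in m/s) 12.85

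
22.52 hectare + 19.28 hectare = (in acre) 103.3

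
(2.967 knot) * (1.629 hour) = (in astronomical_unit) 5.983e-08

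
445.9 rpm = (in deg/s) 2675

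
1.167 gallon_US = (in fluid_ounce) 149.4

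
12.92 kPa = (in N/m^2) 1.292e+04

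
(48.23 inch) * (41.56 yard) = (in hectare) 0.004655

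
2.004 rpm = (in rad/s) 0.2099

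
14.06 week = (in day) 98.42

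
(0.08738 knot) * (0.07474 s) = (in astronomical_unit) 2.246e-14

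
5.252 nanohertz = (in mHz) 5.252e-06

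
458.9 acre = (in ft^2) 1.999e+07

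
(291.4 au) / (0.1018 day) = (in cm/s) 4.956e+11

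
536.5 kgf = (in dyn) 5.261e+08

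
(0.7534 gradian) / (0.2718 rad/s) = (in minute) 0.0007257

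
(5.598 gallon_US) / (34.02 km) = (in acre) 1.539e-10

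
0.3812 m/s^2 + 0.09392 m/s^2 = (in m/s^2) 0.4751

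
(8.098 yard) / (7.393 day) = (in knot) 2.253e-05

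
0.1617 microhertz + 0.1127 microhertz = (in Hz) 2.744e-07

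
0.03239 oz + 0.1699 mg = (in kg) 0.0009184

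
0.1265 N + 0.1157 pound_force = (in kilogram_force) 0.06538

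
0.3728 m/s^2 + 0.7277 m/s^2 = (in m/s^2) 1.101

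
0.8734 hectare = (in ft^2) 9.401e+04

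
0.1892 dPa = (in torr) 0.0001419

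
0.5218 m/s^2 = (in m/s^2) 0.5218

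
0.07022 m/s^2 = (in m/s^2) 0.07022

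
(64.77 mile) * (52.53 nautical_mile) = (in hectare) 1.014e+06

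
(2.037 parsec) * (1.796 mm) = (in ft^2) 1.215e+15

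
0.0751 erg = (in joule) 7.51e-09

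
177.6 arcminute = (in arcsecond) 1.066e+04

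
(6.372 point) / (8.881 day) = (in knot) 5.695e-09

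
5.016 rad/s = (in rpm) 47.9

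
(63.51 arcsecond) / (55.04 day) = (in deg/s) 3.71e-09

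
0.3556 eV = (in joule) 5.697e-20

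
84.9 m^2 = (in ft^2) 913.9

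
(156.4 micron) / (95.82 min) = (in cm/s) 2.72e-06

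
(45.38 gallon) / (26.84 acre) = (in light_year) 1.672e-22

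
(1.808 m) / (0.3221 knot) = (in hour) 0.003031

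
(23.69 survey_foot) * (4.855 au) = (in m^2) 5.244e+12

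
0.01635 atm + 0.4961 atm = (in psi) 7.531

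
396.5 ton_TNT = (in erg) 1.659e+19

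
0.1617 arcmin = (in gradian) 0.002994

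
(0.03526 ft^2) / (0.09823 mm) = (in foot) 109.4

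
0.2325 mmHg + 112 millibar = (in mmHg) 84.24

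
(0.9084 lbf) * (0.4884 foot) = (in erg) 6.015e+06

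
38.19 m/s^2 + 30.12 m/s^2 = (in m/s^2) 68.31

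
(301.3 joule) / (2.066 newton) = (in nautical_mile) 0.07875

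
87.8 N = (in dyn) 8.78e+06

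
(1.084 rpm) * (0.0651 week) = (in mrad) 4.469e+06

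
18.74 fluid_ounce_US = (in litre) 0.5542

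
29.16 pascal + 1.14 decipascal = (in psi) 0.004246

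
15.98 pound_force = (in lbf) 15.98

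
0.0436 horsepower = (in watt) 32.51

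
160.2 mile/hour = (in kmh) 257.8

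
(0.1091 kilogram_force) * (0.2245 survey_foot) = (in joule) 0.07321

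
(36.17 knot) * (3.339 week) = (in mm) 3.758e+10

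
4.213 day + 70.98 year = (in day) 2.591e+04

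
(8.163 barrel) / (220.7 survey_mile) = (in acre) 9.029e-10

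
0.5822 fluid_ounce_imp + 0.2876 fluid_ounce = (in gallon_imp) 0.00551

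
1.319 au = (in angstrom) 1.973e+21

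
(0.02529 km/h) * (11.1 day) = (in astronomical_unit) 4.504e-08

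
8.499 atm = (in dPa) 8.612e+06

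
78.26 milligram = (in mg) 78.26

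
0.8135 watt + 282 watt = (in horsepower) 0.3793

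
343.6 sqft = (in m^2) 31.92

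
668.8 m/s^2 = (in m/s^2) 668.8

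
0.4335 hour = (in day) 0.01806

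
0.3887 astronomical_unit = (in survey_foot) 1.908e+11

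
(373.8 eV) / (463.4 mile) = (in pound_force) 1.805e-23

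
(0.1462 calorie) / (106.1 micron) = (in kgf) 587.9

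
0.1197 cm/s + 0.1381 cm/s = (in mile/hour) 0.005767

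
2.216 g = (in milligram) 2216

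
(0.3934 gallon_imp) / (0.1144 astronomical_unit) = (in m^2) 1.045e-13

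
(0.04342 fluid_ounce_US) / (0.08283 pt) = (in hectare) 4.394e-06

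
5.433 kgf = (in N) 53.28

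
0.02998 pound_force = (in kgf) 0.0136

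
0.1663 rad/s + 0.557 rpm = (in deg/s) 12.87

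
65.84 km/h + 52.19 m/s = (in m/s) 70.48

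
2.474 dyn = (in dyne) 2.474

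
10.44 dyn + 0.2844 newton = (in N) 0.2845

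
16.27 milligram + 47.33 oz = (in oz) 47.33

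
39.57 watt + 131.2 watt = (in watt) 170.8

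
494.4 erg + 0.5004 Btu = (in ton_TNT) 1.262e-07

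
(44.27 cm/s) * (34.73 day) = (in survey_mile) 825.4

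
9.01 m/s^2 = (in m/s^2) 9.01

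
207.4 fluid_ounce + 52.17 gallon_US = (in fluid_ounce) 6885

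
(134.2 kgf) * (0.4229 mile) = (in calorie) 2.141e+05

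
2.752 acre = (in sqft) 1.199e+05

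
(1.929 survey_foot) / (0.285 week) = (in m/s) 3.411e-06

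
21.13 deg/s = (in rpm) 3.522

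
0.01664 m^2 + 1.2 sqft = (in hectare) 1.281e-05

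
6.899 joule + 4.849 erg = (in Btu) 0.006539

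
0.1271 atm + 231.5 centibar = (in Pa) 2.444e+05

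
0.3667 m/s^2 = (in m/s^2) 0.3667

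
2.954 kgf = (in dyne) 2.897e+06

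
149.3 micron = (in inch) 0.005878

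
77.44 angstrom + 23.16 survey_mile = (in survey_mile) 23.16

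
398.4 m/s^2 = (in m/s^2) 398.4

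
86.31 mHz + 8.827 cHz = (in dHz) 1.746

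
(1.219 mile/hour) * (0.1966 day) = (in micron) 9.257e+09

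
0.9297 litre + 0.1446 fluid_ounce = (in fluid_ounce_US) 31.58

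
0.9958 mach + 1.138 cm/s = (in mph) 758.5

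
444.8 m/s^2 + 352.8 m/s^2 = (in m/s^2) 797.6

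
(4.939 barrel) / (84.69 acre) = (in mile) 1.424e-09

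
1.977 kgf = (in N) 19.39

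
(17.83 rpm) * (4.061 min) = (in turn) 72.41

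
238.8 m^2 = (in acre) 0.05901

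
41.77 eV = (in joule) 6.692e-18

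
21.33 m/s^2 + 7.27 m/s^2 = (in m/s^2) 28.6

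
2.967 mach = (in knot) 1964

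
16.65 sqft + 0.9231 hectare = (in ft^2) 9.938e+04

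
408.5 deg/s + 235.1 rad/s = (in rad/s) 242.2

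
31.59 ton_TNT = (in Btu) 1.253e+08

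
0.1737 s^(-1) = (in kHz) 0.0001737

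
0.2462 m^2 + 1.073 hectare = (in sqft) 1.155e+05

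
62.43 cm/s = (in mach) 0.001833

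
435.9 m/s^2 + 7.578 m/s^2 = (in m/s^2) 443.5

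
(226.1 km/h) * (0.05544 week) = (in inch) 8.291e+07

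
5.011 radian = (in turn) 0.7975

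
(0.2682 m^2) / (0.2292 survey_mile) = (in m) 0.0007271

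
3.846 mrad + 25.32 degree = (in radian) 0.4458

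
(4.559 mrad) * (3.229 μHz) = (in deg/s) 8.435e-07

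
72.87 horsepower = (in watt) 5.434e+04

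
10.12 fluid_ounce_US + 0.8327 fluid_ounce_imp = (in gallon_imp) 0.07104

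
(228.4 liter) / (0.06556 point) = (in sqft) 1.063e+05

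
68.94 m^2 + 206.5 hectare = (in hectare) 206.5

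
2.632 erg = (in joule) 2.632e-07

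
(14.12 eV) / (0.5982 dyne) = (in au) 2.528e-24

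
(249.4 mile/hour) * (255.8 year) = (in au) 6.012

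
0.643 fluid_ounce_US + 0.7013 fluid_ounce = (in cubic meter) 3.976e-05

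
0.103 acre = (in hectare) 0.04168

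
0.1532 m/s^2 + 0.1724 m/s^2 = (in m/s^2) 0.3256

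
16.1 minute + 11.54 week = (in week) 11.54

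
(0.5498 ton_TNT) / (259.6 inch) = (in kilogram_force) 3.557e+07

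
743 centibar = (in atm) 7.333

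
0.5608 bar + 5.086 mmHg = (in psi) 8.232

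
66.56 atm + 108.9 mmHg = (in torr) 5.069e+04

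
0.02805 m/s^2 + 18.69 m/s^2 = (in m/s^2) 18.72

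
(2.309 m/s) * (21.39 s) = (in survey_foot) 162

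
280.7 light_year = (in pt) 7.528e+21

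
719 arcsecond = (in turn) 0.0005548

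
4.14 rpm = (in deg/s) 24.84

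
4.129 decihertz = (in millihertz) 412.9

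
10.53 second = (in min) 0.1755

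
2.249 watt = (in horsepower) 0.003016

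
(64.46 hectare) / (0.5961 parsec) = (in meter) 3.504e-11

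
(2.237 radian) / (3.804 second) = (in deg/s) 33.69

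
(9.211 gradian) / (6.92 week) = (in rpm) 3.301e-07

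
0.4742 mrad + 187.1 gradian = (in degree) 168.4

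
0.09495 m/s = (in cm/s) 9.495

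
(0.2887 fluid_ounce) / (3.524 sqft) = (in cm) 0.002608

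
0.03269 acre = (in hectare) 0.01323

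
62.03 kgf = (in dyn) 6.083e+07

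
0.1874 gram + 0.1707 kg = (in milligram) 1.709e+05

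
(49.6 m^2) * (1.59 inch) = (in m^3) 2.003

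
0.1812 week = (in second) 1.096e+05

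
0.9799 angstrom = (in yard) 1.072e-10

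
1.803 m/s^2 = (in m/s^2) 1.803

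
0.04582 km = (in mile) 0.02847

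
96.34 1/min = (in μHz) 1.606e+06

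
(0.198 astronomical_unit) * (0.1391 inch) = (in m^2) 1.047e+08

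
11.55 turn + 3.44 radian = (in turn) 12.1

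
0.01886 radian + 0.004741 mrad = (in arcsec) 3891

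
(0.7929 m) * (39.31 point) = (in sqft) 0.1184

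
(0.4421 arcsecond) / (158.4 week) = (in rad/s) 2.237e-14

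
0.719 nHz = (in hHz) 7.19e-12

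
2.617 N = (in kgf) 0.2669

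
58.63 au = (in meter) 8.771e+12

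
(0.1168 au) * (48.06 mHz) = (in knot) 1.632e+09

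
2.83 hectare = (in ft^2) 3.046e+05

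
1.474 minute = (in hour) 0.02457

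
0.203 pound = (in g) 92.08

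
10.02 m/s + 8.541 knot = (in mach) 0.04233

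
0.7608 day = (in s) 6.573e+04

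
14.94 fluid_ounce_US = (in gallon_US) 0.1167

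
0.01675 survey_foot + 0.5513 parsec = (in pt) 4.822e+19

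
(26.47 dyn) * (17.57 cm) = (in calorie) 1.112e-05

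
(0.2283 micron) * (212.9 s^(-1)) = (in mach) 1.427e-07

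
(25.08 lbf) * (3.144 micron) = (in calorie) 8.383e-05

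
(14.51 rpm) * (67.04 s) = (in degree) 5837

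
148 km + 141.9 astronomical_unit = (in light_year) 0.002244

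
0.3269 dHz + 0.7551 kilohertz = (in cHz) 7.551e+04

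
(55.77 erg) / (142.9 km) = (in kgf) 3.98e-12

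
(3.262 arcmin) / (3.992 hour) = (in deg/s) 3.783e-06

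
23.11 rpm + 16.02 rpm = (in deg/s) 234.8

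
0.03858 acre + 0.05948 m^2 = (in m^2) 156.2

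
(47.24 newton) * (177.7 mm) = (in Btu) 0.007956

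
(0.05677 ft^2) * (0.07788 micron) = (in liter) 4.107e-07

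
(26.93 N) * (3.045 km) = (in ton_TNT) 1.96e-05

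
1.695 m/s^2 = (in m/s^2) 1.695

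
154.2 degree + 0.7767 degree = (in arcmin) 9299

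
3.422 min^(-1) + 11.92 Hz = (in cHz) 1198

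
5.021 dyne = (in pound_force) 1.129e-05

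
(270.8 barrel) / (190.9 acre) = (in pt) 0.158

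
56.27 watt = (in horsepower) 0.07546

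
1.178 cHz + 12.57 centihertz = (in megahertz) 1.375e-07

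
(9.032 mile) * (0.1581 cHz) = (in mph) 51.41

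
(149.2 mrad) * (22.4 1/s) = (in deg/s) 191.5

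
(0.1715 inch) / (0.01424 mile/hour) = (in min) 0.0114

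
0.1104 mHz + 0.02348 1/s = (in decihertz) 0.2359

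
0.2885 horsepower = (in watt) 215.1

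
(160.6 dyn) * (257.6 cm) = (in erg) 4.137e+04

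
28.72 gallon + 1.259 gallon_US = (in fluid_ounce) 3837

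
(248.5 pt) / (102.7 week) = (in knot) 2.744e-09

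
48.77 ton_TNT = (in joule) 2.041e+11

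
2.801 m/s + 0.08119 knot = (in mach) 0.008349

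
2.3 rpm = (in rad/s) 0.2409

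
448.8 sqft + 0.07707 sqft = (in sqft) 448.9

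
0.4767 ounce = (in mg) 1.351e+04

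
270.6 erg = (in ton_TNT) 6.467e-15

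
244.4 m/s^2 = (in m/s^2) 244.4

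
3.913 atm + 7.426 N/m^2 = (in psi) 57.51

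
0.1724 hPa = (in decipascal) 172.4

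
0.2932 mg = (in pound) 6.464e-07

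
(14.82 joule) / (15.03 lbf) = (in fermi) 2.217e+14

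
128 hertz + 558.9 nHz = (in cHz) 1.28e+04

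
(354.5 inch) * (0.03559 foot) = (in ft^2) 1.051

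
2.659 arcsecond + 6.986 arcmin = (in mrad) 2.045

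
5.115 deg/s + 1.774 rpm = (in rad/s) 0.275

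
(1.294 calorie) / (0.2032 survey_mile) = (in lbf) 0.003722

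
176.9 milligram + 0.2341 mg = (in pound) 0.0003905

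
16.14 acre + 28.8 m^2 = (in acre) 16.15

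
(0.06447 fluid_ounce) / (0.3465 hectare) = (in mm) 5.502e-07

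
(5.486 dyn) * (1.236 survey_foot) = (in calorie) 4.94e-06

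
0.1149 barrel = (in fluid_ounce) 617.7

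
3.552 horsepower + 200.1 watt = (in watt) 2849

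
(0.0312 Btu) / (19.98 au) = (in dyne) 1.101e-06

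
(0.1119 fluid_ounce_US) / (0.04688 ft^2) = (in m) 0.0007598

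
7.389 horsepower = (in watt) 5510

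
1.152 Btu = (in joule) 1215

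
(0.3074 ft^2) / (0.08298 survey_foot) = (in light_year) 1.193e-16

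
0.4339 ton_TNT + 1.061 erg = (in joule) 1.815e+09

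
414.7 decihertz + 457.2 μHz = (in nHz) 4.147e+10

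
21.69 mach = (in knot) 1.436e+04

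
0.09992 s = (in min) 0.001665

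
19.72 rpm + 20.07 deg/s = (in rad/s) 2.415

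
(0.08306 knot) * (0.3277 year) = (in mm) 4.416e+08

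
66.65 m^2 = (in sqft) 717.4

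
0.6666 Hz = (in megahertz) 6.666e-07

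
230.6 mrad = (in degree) 13.21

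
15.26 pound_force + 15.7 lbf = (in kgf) 14.04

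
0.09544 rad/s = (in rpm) 0.9114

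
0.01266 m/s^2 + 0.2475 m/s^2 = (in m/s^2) 0.2602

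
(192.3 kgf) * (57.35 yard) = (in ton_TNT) 2.364e-05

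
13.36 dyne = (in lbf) 3.003e-05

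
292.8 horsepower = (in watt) 2.183e+05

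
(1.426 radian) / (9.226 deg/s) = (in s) 8.856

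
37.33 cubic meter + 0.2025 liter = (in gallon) 9862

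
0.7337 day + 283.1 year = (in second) 8.928e+09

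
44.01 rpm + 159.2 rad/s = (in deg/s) 9386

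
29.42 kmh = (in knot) 15.89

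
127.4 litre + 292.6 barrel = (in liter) 4.665e+04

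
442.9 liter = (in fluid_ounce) 1.498e+04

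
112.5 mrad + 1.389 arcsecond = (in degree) 6.446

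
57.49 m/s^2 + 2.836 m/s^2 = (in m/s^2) 60.33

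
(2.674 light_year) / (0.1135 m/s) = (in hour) 6.191e+13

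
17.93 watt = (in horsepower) 0.02404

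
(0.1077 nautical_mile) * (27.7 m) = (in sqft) 5.947e+04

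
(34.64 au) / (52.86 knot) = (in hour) 5.293e+07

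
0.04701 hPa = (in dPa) 47.01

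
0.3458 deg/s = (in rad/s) 0.006035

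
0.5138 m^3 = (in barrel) 3.232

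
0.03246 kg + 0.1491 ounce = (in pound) 0.08088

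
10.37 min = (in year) 1.973e-05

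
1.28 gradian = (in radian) 0.02011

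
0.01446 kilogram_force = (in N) 0.1418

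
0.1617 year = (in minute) 8.499e+04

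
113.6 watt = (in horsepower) 0.1523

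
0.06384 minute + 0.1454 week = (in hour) 24.43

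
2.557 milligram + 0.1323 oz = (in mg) 3753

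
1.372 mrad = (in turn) 0.0002184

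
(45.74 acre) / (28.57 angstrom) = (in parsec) 0.0021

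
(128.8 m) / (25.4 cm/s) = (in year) 1.608e-05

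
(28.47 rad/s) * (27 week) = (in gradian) 2.96e+10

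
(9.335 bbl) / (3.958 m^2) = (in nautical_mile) 0.0002025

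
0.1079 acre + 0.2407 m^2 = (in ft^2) 4703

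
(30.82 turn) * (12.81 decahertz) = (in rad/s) 2.481e+04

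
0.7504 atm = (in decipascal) 7.603e+05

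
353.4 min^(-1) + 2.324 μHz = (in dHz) 58.9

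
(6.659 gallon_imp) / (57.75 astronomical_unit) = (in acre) 8.659e-19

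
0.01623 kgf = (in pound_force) 0.03578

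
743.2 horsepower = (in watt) 5.542e+05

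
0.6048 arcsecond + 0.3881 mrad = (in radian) 0.000391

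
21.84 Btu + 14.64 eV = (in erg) 2.304e+11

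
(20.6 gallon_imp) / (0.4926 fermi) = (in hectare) 1.901e+10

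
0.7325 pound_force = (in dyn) 3.258e+05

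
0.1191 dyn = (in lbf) 2.677e-07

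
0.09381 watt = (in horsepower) 0.0001258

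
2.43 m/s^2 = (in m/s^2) 2.43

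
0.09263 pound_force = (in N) 0.412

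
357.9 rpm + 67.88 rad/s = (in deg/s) 6037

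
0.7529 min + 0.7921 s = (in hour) 0.01277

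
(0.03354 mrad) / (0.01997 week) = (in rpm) 2.652e-08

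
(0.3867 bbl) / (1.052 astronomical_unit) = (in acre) 9.653e-17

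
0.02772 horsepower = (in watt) 20.67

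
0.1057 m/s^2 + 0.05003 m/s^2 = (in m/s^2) 0.1557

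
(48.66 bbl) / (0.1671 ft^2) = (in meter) 498.3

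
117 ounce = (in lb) 7.312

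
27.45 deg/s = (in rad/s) 0.4791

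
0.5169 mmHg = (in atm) 0.0006801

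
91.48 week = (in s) 5.533e+07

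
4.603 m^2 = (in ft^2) 49.55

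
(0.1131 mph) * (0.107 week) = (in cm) 3.272e+05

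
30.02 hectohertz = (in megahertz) 0.003002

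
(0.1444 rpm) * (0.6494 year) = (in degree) 1.774e+07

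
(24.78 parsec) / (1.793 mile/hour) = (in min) 1.59e+16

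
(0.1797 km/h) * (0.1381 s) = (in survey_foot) 0.02262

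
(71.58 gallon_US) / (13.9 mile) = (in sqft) 0.0001304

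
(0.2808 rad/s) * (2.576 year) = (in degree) 1.307e+09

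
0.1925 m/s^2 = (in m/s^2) 0.1925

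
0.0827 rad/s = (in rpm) 0.7897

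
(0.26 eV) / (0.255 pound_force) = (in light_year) 3.882e-36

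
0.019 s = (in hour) 5.278e-06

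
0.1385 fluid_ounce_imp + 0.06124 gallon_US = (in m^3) 0.0002358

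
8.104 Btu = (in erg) 8.55e+10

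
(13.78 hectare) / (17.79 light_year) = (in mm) 8.187e-10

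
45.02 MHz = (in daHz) 4.502e+06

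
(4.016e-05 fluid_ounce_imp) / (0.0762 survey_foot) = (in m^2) 4.913e-08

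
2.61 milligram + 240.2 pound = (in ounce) 3843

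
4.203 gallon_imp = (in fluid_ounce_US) 646.1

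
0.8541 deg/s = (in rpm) 0.1424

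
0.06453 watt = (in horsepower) 8.654e-05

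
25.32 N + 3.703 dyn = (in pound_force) 5.692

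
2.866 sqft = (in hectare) 2.663e-05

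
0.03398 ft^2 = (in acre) 7.801e-07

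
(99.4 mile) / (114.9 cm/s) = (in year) 0.004415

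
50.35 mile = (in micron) 8.103e+10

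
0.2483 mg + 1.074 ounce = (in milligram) 3.045e+04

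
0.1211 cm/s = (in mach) 3.557e-06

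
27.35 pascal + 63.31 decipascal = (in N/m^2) 33.68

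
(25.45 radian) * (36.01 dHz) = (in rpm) 875.1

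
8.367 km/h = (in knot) 4.518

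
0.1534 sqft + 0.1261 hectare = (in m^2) 1261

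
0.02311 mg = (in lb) 5.095e-08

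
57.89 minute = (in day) 0.0402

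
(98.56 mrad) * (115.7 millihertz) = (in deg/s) 0.6534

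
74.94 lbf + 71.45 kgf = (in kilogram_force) 105.4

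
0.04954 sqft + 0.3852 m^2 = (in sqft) 4.196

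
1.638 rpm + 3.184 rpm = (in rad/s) 0.505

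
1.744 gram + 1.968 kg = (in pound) 4.343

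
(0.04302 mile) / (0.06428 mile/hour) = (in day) 0.02789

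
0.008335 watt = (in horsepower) 1.118e-05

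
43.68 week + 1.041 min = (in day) 305.8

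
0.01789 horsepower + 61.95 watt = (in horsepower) 0.101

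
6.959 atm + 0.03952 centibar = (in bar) 7.052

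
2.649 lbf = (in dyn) 1.178e+06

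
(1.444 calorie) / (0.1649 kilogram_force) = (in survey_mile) 0.002321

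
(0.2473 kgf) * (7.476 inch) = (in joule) 0.4605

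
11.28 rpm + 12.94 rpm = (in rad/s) 2.536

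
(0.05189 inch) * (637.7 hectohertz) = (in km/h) 302.6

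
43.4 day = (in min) 6.25e+04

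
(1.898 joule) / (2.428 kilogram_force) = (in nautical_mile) 4.304e-05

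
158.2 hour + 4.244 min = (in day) 6.595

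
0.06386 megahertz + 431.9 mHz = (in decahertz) 6386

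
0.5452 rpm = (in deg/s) 3.271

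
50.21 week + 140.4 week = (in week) 190.6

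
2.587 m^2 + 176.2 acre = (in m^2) 7.131e+05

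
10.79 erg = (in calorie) 2.579e-07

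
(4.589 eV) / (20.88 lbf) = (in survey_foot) 2.597e-20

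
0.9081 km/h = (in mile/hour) 0.5643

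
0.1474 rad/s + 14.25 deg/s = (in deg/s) 22.7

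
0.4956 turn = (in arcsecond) 6.423e+05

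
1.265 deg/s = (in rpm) 0.2108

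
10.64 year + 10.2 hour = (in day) 3884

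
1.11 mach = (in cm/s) 3.78e+04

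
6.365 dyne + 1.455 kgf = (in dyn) 1.427e+06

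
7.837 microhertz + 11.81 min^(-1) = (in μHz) 1.968e+05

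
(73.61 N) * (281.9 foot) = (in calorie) 1512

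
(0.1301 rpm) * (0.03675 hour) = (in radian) 1.802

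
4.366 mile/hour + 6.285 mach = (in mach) 6.291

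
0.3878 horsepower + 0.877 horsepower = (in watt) 943.2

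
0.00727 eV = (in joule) 1.165e-21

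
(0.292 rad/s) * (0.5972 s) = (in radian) 0.1744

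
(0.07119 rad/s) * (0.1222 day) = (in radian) 751.6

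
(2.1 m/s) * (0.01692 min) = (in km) 0.002132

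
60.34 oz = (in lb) 3.771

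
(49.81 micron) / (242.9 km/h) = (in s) 7.382e-07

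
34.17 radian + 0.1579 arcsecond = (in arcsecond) 7.048e+06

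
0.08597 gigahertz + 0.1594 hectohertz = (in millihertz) 8.597e+10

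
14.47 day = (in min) 2.084e+04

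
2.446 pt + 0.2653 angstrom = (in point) 2.446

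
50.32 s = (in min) 0.8387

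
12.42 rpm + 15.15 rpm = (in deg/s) 165.4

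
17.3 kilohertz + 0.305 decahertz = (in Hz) 1.73e+04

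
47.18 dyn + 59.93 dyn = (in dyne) 107.1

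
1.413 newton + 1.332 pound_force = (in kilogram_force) 0.7483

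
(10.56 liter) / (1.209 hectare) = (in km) 8.734e-10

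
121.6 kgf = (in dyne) 1.192e+08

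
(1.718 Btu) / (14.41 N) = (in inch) 4952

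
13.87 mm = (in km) 1.387e-05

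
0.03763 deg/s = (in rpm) 0.006272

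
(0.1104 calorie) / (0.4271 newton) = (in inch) 42.58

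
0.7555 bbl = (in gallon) 31.73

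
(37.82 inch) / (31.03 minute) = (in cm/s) 0.0516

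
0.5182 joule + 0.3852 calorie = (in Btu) 0.002019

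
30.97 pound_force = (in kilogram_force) 14.05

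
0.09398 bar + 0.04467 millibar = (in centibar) 9.402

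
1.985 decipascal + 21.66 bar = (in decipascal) 2.166e+07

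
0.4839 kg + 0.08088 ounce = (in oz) 17.15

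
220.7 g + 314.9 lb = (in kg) 143.1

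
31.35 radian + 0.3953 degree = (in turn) 4.991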